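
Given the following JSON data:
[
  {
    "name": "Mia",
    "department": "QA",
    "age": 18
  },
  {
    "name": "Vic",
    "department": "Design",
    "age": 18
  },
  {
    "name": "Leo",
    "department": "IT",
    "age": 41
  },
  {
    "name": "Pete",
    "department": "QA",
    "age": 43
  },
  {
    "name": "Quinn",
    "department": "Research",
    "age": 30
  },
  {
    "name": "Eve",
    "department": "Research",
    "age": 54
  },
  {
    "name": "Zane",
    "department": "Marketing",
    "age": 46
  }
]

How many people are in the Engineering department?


Scanning records for department = Engineering
  No matches found
Count: 0

ANSWER: 0


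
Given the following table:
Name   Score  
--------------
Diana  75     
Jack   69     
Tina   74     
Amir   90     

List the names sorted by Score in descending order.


Sorting by Score (descending):
  Amir: 90
  Diana: 75
  Tina: 74
  Jack: 69


ANSWER: Amir, Diana, Tina, Jack


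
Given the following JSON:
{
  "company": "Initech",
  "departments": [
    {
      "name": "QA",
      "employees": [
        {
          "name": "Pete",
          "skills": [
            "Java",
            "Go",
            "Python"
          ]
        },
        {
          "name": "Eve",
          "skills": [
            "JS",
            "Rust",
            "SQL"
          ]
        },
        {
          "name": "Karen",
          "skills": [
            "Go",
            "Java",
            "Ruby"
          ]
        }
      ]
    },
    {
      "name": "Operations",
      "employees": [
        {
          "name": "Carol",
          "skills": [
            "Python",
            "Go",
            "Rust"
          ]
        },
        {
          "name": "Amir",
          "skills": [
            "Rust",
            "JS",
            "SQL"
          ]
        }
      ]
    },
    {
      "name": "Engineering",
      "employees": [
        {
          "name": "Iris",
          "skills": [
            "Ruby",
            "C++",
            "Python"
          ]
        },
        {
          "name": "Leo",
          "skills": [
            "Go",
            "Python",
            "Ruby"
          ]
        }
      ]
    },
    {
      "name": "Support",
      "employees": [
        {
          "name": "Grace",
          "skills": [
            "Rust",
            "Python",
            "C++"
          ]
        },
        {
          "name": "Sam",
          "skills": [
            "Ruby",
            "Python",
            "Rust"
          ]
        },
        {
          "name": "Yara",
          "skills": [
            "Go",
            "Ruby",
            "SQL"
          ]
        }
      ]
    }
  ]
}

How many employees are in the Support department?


Path: departments[3].employees
Count: 3

ANSWER: 3


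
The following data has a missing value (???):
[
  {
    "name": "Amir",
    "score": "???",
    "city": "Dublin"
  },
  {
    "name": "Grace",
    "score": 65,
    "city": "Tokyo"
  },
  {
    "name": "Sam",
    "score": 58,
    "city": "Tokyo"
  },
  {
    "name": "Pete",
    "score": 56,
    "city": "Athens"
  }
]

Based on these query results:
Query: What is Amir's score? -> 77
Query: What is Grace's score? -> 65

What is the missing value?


The missing value is Amir's score
From query: Amir's score = 77

ANSWER: 77


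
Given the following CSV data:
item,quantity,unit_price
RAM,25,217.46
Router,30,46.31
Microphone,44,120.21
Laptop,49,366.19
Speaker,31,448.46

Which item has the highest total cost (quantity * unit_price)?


Computing row totals:
  RAM: 5436.5
  Router: 1389.3
  Microphone: 5289.24
  Laptop: 17943.31
  Speaker: 13902.26
Maximum: Laptop (17943.31)

ANSWER: Laptop


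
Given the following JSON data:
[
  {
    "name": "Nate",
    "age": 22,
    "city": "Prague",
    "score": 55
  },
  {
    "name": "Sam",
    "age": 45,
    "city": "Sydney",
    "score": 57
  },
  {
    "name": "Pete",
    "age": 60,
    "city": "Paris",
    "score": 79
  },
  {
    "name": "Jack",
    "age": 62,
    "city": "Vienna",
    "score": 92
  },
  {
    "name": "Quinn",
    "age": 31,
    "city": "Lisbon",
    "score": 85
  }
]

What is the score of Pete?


Looking up record where name = Pete
Record index: 2
Field 'score' = 79

ANSWER: 79


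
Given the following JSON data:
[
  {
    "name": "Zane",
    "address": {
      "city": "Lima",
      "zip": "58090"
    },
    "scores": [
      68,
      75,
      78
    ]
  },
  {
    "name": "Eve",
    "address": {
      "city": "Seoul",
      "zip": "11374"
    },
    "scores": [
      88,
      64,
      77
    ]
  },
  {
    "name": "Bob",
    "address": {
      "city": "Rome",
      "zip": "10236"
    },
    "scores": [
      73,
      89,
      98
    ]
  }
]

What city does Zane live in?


Path: records[0].address.city
Value: Lima

ANSWER: Lima


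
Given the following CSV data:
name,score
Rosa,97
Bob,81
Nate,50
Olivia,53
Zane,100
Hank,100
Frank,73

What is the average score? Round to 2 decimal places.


Scores: 97, 81, 50, 53, 100, 100, 73
Sum = 554
Count = 7
Average = 554 / 7 = 79.14

ANSWER: 79.14


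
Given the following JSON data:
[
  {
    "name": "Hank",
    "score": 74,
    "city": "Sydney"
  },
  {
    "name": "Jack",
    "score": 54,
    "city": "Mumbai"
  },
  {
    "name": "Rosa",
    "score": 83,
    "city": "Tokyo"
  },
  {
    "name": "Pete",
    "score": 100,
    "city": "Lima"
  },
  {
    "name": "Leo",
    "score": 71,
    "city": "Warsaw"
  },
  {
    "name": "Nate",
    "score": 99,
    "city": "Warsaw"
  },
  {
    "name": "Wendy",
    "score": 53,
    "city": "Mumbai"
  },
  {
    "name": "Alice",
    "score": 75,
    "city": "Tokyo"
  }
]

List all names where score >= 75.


Filtering records where score >= 75:
  Hank (score=74) -> no
  Jack (score=54) -> no
  Rosa (score=83) -> YES
  Pete (score=100) -> YES
  Leo (score=71) -> no
  Nate (score=99) -> YES
  Wendy (score=53) -> no
  Alice (score=75) -> YES


ANSWER: Rosa, Pete, Nate, Alice


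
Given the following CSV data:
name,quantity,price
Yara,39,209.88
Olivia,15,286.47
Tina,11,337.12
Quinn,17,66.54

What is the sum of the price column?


Values in 'price' column:
  Row 1: 209.88
  Row 2: 286.47
  Row 3: 337.12
  Row 4: 66.54
Sum = 209.88 + 286.47 + 337.12 + 66.54 = 900.01

ANSWER: 900.01


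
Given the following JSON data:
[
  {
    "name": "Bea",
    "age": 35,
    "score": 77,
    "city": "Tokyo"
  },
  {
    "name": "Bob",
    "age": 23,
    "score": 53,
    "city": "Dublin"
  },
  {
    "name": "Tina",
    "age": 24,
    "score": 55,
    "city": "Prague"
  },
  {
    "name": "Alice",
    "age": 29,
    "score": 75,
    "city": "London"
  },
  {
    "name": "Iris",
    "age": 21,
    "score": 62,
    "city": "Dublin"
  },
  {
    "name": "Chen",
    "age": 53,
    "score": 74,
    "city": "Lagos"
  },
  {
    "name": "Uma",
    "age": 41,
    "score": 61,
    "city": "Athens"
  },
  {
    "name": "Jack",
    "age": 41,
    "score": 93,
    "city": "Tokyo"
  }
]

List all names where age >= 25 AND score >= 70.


Checking both conditions:
  Bea (age=35, score=77) -> YES
  Bob (age=23, score=53) -> no
  Tina (age=24, score=55) -> no
  Alice (age=29, score=75) -> YES
  Iris (age=21, score=62) -> no
  Chen (age=53, score=74) -> YES
  Uma (age=41, score=61) -> no
  Jack (age=41, score=93) -> YES


ANSWER: Bea, Alice, Chen, Jack


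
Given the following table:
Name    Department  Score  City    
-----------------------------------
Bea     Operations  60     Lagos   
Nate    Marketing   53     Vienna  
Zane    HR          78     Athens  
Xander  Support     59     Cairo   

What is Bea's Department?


Row 1: Bea
Department = Operations

ANSWER: Operations


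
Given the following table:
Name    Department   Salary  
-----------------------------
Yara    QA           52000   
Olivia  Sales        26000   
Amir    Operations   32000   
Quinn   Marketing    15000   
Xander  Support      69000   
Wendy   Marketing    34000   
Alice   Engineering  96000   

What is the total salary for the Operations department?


Operations department members:
  Amir: 32000
Total = 32000 = 32000

ANSWER: 32000


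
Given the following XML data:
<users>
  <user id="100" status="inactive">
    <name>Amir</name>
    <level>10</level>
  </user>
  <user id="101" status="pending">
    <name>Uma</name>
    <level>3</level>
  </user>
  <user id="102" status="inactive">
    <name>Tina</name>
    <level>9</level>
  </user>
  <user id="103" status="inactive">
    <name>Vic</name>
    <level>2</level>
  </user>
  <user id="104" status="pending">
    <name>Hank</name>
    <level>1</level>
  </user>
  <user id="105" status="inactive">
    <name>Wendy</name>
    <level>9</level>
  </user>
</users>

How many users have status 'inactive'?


Counting users with status='inactive':
  Amir (id=100) -> MATCH
  Tina (id=102) -> MATCH
  Vic (id=103) -> MATCH
  Wendy (id=105) -> MATCH
Count: 4

ANSWER: 4


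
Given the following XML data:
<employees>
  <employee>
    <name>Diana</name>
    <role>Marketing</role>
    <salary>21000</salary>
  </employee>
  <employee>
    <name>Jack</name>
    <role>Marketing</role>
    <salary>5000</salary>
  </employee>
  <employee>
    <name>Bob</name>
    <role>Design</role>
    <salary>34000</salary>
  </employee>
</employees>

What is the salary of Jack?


Searching for <employee> with <name>Jack</name>
Found at position 2
<salary>5000</salary>

ANSWER: 5000


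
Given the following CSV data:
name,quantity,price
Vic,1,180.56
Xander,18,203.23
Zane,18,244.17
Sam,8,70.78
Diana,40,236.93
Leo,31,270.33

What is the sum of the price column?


Values in 'price' column:
  Row 1: 180.56
  Row 2: 203.23
  Row 3: 244.17
  Row 4: 70.78
  Row 5: 236.93
  Row 6: 270.33
Sum = 180.56 + 203.23 + 244.17 + 70.78 + 236.93 + 270.33 = 1206.0

ANSWER: 1206.0


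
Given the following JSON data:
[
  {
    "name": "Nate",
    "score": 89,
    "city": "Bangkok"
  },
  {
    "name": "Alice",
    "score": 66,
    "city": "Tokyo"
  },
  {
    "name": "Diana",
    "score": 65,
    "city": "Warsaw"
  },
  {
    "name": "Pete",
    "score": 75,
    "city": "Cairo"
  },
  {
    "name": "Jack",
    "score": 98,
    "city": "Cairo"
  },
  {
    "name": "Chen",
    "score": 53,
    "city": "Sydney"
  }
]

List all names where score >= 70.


Filtering records where score >= 70:
  Nate (score=89) -> YES
  Alice (score=66) -> no
  Diana (score=65) -> no
  Pete (score=75) -> YES
  Jack (score=98) -> YES
  Chen (score=53) -> no


ANSWER: Nate, Pete, Jack


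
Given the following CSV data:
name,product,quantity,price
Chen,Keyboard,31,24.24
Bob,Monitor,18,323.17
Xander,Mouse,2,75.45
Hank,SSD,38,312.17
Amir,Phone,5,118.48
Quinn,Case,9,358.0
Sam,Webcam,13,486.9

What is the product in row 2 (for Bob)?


Row 2: Bob
Column 'product' = Monitor

ANSWER: Monitor


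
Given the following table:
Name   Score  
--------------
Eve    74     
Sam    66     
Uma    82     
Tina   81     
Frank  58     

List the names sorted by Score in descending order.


Sorting by Score (descending):
  Uma: 82
  Tina: 81
  Eve: 74
  Sam: 66
  Frank: 58


ANSWER: Uma, Tina, Eve, Sam, Frank


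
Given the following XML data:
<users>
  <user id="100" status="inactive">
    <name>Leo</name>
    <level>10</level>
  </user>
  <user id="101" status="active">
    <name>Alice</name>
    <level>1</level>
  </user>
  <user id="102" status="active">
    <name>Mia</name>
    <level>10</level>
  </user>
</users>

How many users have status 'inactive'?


Counting users with status='inactive':
  Leo (id=100) -> MATCH
Count: 1

ANSWER: 1


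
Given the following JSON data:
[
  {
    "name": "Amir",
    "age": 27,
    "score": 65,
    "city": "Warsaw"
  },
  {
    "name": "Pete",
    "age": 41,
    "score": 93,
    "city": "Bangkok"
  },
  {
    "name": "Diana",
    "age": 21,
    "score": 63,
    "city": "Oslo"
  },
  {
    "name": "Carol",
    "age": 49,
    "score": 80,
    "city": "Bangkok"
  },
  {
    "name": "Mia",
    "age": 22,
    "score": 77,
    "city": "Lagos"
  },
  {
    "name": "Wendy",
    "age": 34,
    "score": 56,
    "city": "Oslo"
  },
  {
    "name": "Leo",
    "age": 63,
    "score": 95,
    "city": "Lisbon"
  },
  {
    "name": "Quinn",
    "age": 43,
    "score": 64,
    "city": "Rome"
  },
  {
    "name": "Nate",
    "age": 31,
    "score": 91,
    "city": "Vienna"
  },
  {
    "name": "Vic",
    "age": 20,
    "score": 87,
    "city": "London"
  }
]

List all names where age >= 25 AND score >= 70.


Checking both conditions:
  Amir (age=27, score=65) -> no
  Pete (age=41, score=93) -> YES
  Diana (age=21, score=63) -> no
  Carol (age=49, score=80) -> YES
  Mia (age=22, score=77) -> no
  Wendy (age=34, score=56) -> no
  Leo (age=63, score=95) -> YES
  Quinn (age=43, score=64) -> no
  Nate (age=31, score=91) -> YES
  Vic (age=20, score=87) -> no


ANSWER: Pete, Carol, Leo, Nate


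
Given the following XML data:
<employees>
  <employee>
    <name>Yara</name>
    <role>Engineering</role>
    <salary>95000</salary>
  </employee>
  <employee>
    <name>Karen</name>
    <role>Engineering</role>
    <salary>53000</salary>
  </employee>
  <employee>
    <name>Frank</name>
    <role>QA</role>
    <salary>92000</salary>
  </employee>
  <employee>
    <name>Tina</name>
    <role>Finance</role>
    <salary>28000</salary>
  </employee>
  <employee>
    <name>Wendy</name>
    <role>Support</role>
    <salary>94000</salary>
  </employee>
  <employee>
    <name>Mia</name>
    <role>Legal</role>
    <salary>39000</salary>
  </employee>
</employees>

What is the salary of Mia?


Searching for <employee> with <name>Mia</name>
Found at position 6
<salary>39000</salary>

ANSWER: 39000


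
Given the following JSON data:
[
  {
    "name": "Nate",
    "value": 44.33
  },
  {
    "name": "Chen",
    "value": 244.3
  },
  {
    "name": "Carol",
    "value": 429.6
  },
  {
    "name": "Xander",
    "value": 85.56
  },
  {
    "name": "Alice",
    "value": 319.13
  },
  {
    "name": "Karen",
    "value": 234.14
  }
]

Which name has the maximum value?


Comparing values:
  Nate: 44.33
  Chen: 244.3
  Carol: 429.6
  Xander: 85.56
  Alice: 319.13
  Karen: 234.14
Maximum: Carol (429.6)

ANSWER: Carol


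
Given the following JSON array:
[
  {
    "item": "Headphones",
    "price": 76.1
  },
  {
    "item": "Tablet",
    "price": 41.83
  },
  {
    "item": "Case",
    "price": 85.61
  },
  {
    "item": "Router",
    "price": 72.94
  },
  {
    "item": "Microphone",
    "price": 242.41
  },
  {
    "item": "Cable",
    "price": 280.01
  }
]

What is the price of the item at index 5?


Array index 5 -> Cable
price = 280.01

ANSWER: 280.01


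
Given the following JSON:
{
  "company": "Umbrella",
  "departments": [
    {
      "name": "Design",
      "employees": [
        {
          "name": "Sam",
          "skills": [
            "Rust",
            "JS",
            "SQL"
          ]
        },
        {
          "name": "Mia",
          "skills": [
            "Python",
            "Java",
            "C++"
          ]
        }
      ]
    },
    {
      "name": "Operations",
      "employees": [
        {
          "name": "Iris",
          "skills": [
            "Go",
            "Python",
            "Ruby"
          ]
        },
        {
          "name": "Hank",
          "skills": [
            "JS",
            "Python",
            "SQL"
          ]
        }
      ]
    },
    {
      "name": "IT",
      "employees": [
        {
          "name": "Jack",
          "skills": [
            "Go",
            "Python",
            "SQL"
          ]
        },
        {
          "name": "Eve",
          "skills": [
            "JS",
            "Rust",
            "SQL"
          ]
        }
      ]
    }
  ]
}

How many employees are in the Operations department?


Path: departments[1].employees
Count: 2

ANSWER: 2


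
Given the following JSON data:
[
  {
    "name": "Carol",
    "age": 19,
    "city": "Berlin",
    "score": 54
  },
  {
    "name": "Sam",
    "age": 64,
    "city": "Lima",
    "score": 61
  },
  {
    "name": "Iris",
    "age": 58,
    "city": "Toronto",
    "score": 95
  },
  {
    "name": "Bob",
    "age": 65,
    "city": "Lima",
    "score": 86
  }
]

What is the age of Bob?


Looking up record where name = Bob
Record index: 3
Field 'age' = 65

ANSWER: 65


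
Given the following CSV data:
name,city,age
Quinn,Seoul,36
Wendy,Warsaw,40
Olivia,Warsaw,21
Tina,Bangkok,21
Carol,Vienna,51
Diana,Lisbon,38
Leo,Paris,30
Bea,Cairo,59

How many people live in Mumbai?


Scanning city column for 'Mumbai':
Total matches: 0

ANSWER: 0


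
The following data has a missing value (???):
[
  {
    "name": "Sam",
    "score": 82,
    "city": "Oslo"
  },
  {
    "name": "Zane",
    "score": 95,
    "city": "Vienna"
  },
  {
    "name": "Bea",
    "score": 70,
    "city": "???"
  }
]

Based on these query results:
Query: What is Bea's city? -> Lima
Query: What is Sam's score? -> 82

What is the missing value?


The missing value is Bea's city
From query: Bea's city = Lima

ANSWER: Lima


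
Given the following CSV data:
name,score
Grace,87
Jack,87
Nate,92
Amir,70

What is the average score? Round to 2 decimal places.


Scores: 87, 87, 92, 70
Sum = 336
Count = 4
Average = 336 / 4 = 84.00

ANSWER: 84.00


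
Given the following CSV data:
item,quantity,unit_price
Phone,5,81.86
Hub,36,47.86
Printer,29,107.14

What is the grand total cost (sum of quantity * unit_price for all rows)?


Computing row totals:
  Phone: 5 * 81.86 = 409.3
  Hub: 36 * 47.86 = 1722.96
  Printer: 29 * 107.14 = 3107.06
Grand total = 409.3 + 1722.96 + 3107.06 = 5239.32

ANSWER: 5239.32


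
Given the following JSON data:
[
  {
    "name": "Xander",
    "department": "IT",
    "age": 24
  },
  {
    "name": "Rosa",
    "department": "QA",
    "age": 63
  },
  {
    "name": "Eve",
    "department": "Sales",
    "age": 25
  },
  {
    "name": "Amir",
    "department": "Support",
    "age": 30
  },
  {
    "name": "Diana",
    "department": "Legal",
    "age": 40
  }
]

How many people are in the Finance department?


Scanning records for department = Finance
  No matches found
Count: 0

ANSWER: 0


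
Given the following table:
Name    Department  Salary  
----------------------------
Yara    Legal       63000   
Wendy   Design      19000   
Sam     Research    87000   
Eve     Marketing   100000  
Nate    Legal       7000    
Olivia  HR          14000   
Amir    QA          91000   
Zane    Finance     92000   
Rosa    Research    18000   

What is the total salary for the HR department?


HR department members:
  Olivia: 14000
Total = 14000 = 14000

ANSWER: 14000


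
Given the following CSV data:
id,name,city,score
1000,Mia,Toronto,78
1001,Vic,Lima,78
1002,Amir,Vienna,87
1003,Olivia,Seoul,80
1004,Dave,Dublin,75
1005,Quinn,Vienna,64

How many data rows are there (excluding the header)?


Counting rows (excluding header):
Header: id,name,city,score
Data rows: 6

ANSWER: 6


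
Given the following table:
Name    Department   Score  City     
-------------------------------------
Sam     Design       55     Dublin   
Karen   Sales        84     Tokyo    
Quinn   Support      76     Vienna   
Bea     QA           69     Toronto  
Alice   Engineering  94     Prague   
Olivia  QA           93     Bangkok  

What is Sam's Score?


Row 1: Sam
Score = 55

ANSWER: 55


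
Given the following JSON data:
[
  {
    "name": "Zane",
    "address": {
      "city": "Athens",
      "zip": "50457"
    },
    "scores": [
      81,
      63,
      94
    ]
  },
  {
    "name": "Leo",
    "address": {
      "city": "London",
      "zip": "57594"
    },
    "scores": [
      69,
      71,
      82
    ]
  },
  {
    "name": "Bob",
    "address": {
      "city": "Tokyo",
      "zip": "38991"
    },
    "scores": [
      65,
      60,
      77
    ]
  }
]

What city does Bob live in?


Path: records[2].address.city
Value: Tokyo

ANSWER: Tokyo


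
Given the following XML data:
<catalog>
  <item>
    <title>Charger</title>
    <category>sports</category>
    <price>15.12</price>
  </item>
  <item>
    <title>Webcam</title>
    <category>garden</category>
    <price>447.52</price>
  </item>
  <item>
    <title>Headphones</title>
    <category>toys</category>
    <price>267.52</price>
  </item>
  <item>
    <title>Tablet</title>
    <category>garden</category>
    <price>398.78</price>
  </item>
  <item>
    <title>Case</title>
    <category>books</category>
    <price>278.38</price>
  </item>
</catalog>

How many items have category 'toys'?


Scanning <item> elements for <category>toys</category>:
  Item 3: Headphones -> MATCH
Count: 1

ANSWER: 1


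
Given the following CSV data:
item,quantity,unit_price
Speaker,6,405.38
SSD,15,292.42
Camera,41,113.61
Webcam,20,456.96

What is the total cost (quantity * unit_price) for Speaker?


Row: Speaker
quantity = 6
unit_price = 405.38
total = 6 * 405.38 = 2432.28

ANSWER: 2432.28


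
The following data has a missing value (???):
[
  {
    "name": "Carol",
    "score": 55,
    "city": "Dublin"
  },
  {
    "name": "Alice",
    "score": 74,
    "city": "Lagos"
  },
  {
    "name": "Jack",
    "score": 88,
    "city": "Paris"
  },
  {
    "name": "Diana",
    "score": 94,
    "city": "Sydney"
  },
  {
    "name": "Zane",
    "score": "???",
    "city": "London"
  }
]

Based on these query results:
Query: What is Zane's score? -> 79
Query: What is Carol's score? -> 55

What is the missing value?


The missing value is Zane's score
From query: Zane's score = 79

ANSWER: 79


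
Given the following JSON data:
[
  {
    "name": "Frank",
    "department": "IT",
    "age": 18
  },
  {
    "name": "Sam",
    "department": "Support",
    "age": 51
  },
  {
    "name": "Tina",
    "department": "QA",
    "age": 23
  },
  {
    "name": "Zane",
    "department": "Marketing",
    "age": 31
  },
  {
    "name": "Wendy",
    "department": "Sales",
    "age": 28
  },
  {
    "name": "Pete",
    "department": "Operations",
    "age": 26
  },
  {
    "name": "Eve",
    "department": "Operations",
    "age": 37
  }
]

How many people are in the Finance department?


Scanning records for department = Finance
  No matches found
Count: 0

ANSWER: 0


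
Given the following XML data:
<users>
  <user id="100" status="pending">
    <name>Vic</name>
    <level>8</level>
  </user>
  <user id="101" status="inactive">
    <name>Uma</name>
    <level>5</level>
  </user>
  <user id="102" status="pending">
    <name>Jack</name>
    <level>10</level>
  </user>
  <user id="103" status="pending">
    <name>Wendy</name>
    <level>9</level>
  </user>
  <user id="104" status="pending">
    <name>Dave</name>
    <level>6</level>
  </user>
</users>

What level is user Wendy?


Finding user: Wendy
<level>9</level>

ANSWER: 9


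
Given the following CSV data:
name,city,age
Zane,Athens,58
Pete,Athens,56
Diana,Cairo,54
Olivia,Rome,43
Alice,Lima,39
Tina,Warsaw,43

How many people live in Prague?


Scanning city column for 'Prague':
Total matches: 0

ANSWER: 0


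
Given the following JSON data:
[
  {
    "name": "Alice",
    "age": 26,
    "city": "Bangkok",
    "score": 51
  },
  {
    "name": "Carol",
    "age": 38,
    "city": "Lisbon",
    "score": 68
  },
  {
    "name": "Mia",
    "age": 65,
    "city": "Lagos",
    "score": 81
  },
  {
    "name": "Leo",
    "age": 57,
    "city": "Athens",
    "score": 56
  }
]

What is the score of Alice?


Looking up record where name = Alice
Record index: 0
Field 'score' = 51

ANSWER: 51


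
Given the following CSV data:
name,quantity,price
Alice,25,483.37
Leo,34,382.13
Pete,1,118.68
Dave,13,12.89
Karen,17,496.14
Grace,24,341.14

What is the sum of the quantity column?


Values in 'quantity' column:
  Row 1: 25
  Row 2: 34
  Row 3: 1
  Row 4: 13
  Row 5: 17
  Row 6: 24
Sum = 25 + 34 + 1 + 13 + 17 + 24 = 114

ANSWER: 114


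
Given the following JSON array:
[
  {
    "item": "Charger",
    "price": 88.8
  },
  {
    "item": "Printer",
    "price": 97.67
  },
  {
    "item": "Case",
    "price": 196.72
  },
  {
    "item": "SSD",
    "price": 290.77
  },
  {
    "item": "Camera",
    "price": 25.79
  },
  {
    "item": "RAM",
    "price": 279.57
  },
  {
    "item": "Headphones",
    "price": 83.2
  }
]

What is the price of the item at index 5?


Array index 5 -> RAM
price = 279.57

ANSWER: 279.57


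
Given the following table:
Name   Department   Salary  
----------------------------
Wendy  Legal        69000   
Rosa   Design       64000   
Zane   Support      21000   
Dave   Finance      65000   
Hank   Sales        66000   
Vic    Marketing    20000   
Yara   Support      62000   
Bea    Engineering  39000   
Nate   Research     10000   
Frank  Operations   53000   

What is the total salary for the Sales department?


Sales department members:
  Hank: 66000
Total = 66000 = 66000

ANSWER: 66000


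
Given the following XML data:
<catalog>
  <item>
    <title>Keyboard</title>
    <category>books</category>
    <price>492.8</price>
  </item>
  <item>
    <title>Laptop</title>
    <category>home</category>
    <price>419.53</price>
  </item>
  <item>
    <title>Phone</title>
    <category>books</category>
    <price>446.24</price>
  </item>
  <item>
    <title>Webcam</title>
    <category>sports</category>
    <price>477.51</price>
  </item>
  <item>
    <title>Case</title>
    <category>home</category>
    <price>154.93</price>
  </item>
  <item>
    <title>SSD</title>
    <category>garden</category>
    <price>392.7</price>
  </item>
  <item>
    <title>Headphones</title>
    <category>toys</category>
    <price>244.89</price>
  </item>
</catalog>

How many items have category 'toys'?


Scanning <item> elements for <category>toys</category>:
  Item 7: Headphones -> MATCH
Count: 1

ANSWER: 1


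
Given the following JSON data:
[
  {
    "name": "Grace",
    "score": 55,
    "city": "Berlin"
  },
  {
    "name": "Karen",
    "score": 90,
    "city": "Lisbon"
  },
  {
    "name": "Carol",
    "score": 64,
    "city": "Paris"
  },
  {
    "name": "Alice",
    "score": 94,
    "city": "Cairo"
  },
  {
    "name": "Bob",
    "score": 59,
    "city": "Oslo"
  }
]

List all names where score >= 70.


Filtering records where score >= 70:
  Grace (score=55) -> no
  Karen (score=90) -> YES
  Carol (score=64) -> no
  Alice (score=94) -> YES
  Bob (score=59) -> no


ANSWER: Karen, Alice


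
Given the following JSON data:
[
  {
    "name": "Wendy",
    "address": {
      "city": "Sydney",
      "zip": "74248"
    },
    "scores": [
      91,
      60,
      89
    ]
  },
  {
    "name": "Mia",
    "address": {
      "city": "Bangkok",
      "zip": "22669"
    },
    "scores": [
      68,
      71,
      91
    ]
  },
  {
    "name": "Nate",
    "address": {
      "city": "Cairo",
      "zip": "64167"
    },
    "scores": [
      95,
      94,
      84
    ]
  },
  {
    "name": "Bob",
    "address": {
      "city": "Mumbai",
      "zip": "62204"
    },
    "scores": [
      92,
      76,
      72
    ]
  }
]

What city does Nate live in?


Path: records[2].address.city
Value: Cairo

ANSWER: Cairo


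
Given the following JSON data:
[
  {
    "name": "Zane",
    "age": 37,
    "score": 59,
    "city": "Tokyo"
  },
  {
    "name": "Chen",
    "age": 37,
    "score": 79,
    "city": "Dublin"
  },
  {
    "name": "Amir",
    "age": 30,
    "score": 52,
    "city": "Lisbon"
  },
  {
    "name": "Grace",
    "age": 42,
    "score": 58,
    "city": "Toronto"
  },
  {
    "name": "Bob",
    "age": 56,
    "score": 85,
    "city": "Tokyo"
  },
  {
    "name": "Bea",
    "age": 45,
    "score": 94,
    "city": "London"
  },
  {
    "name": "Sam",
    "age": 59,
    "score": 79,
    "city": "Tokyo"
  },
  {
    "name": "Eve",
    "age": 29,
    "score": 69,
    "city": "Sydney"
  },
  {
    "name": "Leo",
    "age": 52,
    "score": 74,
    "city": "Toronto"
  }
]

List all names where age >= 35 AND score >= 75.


Checking both conditions:
  Zane (age=37, score=59) -> no
  Chen (age=37, score=79) -> YES
  Amir (age=30, score=52) -> no
  Grace (age=42, score=58) -> no
  Bob (age=56, score=85) -> YES
  Bea (age=45, score=94) -> YES
  Sam (age=59, score=79) -> YES
  Eve (age=29, score=69) -> no
  Leo (age=52, score=74) -> no


ANSWER: Chen, Bob, Bea, Sam


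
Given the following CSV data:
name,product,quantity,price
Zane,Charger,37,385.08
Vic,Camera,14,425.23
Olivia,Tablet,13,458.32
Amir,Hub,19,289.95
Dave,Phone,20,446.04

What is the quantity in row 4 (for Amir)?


Row 4: Amir
Column 'quantity' = 19

ANSWER: 19


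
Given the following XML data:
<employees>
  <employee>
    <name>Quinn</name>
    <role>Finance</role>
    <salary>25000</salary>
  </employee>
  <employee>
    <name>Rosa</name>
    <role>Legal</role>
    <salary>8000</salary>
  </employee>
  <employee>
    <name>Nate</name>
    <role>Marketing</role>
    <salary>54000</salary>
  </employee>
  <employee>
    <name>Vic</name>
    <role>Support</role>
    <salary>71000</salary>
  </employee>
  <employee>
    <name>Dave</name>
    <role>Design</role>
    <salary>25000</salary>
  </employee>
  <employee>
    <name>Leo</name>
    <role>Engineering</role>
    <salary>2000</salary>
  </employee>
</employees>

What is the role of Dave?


Searching for <employee> with <name>Dave</name>
Found at position 5
<role>Design</role>

ANSWER: Design


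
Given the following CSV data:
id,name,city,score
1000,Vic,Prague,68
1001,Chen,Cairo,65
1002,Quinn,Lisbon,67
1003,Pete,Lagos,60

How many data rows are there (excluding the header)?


Counting rows (excluding header):
Header: id,name,city,score
Data rows: 4

ANSWER: 4


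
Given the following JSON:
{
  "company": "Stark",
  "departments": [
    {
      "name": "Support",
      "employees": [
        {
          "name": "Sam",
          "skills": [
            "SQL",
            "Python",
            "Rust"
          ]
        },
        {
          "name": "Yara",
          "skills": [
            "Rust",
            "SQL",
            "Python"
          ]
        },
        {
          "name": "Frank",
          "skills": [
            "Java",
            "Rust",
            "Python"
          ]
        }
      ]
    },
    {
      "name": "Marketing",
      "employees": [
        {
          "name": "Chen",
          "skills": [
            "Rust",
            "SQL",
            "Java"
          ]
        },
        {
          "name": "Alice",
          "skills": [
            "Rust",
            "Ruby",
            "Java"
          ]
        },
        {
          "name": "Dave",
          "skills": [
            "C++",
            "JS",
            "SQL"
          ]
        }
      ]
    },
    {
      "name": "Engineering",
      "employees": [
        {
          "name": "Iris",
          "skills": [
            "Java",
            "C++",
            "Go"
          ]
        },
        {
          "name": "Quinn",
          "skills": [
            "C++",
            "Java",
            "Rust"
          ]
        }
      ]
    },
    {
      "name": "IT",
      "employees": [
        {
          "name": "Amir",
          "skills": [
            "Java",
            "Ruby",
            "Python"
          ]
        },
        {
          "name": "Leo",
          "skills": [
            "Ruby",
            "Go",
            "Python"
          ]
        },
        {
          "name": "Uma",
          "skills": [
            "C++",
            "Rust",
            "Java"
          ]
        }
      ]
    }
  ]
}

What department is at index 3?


Path: departments[3].name
Value: IT

ANSWER: IT


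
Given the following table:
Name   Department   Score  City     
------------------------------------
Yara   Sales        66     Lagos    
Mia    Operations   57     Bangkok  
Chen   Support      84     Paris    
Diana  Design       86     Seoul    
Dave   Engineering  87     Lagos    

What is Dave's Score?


Row 5: Dave
Score = 87

ANSWER: 87


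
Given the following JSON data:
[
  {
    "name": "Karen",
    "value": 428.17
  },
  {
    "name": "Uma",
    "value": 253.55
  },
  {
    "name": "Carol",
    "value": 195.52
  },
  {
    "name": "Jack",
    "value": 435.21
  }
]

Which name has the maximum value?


Comparing values:
  Karen: 428.17
  Uma: 253.55
  Carol: 195.52
  Jack: 435.21
Maximum: Jack (435.21)

ANSWER: Jack


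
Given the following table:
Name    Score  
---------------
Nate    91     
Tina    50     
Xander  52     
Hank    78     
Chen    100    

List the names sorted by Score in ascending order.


Sorting by Score (ascending):
  Tina: 50
  Xander: 52
  Hank: 78
  Nate: 91
  Chen: 100


ANSWER: Tina, Xander, Hank, Nate, Chen


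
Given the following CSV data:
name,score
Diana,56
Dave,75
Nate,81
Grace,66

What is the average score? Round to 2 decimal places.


Scores: 56, 75, 81, 66
Sum = 278
Count = 4
Average = 278 / 4 = 69.50

ANSWER: 69.50


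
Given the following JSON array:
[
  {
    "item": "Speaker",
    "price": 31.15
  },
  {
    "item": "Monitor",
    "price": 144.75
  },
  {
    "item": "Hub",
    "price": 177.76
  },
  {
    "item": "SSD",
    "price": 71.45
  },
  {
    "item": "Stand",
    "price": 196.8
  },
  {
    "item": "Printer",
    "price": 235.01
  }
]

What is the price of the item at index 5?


Array index 5 -> Printer
price = 235.01

ANSWER: 235.01


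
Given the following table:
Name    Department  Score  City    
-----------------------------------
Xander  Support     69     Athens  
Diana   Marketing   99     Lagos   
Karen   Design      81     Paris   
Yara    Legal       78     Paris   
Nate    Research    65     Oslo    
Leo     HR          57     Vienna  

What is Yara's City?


Row 4: Yara
City = Paris

ANSWER: Paris


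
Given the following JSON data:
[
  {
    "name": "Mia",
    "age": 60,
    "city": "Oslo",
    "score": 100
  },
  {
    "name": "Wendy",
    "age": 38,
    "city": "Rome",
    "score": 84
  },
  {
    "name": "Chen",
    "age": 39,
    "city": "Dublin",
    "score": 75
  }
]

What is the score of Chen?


Looking up record where name = Chen
Record index: 2
Field 'score' = 75

ANSWER: 75


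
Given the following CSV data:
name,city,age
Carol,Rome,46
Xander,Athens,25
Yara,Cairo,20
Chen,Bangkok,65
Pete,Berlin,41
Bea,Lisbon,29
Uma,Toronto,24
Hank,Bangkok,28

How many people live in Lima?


Scanning city column for 'Lima':
Total matches: 0

ANSWER: 0


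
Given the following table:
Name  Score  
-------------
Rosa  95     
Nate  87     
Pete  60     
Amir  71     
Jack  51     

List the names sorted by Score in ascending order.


Sorting by Score (ascending):
  Jack: 51
  Pete: 60
  Amir: 71
  Nate: 87
  Rosa: 95


ANSWER: Jack, Pete, Amir, Nate, Rosa


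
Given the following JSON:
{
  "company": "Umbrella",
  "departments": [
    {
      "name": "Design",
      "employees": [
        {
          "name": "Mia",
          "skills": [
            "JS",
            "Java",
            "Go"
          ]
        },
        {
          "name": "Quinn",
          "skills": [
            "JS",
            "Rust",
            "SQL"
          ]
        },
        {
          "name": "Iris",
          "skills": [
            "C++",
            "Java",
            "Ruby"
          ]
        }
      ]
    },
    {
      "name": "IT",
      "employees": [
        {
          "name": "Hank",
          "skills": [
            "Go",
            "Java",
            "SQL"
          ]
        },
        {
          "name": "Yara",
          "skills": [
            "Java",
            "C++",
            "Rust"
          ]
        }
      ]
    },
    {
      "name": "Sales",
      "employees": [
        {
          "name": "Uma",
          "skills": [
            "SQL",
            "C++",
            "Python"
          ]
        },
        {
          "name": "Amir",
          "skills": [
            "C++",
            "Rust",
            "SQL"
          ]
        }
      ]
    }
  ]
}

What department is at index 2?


Path: departments[2].name
Value: Sales

ANSWER: Sales


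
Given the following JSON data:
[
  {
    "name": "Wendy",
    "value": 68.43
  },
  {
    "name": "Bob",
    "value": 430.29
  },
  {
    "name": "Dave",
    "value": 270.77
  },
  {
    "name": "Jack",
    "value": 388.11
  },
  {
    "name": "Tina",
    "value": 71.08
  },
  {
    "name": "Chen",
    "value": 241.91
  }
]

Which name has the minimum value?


Comparing values:
  Wendy: 68.43
  Bob: 430.29
  Dave: 270.77
  Jack: 388.11
  Tina: 71.08
  Chen: 241.91
Minimum: Wendy (68.43)

ANSWER: Wendy


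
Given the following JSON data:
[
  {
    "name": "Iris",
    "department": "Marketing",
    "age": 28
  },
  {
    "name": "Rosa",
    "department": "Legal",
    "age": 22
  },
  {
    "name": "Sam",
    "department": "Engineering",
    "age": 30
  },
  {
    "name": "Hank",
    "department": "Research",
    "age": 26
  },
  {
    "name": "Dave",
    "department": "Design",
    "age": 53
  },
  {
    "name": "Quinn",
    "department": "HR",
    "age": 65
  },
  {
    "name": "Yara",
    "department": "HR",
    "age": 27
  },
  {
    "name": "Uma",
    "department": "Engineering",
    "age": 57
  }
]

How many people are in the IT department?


Scanning records for department = IT
  No matches found
Count: 0

ANSWER: 0


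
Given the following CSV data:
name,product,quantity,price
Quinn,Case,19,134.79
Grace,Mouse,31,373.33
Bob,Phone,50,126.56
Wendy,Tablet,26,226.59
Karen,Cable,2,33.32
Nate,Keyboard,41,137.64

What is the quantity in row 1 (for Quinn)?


Row 1: Quinn
Column 'quantity' = 19

ANSWER: 19


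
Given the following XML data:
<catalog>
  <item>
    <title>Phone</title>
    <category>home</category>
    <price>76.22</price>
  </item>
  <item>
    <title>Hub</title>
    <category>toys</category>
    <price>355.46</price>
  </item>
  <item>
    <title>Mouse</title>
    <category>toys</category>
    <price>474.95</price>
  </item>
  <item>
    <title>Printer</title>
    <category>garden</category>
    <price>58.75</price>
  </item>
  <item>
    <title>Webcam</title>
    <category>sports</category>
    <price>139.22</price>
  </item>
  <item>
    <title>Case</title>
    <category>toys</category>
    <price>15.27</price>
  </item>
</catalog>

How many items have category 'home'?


Scanning <item> elements for <category>home</category>:
  Item 1: Phone -> MATCH
Count: 1

ANSWER: 1


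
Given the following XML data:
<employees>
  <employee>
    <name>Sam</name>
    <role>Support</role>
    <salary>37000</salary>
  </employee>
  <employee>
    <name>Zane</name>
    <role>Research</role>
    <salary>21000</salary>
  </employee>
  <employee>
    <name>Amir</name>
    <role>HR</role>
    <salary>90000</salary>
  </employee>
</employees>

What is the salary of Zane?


Searching for <employee> with <name>Zane</name>
Found at position 2
<salary>21000</salary>

ANSWER: 21000


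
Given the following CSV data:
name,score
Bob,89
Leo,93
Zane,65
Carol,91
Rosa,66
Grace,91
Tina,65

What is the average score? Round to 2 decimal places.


Scores: 89, 93, 65, 91, 66, 91, 65
Sum = 560
Count = 7
Average = 560 / 7 = 80.00

ANSWER: 80.00


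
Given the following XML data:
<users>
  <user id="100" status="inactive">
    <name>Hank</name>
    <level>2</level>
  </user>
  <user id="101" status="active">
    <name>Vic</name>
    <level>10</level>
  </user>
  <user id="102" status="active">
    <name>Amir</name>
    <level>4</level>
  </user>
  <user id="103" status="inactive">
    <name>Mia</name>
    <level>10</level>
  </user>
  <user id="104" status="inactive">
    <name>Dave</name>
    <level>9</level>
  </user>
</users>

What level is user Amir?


Finding user: Amir
<level>4</level>

ANSWER: 4


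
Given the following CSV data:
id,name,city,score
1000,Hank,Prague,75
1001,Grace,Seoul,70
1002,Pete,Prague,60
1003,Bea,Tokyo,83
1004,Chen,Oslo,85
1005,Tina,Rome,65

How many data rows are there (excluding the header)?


Counting rows (excluding header):
Header: id,name,city,score
Data rows: 6

ANSWER: 6


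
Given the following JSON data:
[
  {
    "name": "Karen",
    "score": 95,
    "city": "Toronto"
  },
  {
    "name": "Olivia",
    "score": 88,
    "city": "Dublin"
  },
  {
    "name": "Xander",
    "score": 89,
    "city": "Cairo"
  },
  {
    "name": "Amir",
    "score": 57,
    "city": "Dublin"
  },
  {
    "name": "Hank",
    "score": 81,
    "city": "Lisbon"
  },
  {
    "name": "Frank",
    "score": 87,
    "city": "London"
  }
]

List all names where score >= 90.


Filtering records where score >= 90:
  Karen (score=95) -> YES
  Olivia (score=88) -> no
  Xander (score=89) -> no
  Amir (score=57) -> no
  Hank (score=81) -> no
  Frank (score=87) -> no


ANSWER: Karen
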